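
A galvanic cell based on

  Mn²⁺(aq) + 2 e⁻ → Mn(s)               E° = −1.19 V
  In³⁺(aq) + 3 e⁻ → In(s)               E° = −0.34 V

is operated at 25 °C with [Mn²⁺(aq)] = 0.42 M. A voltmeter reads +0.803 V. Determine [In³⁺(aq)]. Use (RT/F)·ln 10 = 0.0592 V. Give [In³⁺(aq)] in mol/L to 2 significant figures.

0.0011 M

In³⁺/In is the cathode (higher E°); E°cell = −0.34 − (−1.19) = +0.85 V with n = 6.
From the Nernst equation, log Q = n(E° − E)/0.0592 = 6·(+0.85 − (+0.803))/0.0592 = 4.764.
Balancing electrons gives 2 In³⁺(aq) + 3 Mn(s) → 2 In(s) + 3 Mn²⁺(aq); thus Q = [Mn²⁺(aq)]^3 / [In³⁺(aq)]^2.
Substituting the known concentrations and solving, log [In³⁺(aq)] = −2.947 and [In³⁺(aq)] = 0.0011 M.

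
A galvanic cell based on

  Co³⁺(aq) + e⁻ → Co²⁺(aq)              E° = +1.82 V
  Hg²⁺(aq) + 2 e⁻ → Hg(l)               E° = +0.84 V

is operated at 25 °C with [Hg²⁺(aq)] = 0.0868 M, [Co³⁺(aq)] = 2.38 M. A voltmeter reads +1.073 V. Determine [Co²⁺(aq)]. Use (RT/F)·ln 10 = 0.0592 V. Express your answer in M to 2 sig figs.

0.22 M

Co³⁺/Co²⁺ is the cathode (higher E°); E°cell = +1.82 − (+0.84) = +0.98 V with n = 2.
From the Nernst equation, log Q = n(E° − E)/0.0592 = 2·(+0.98 − (+1.073))/0.0592 = −3.142.
Balancing electrons gives 2 Co³⁺(aq) + Hg(l) → 2 Co²⁺(aq) + Hg²⁺(aq); thus Q = ([Co²⁺(aq)]^2·[Hg²⁺(aq)]) / [Co³⁺(aq)]^2.
Solving for the unknown gives log [Co²⁺(aq)] = −0.664, so [Co²⁺(aq)] ≈ 0.22 M.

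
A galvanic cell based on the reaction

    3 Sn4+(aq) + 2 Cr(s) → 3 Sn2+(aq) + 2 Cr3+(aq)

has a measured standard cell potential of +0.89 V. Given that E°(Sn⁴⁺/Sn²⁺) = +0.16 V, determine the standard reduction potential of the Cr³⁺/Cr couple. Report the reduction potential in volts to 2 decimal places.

−0.73 V

In the reaction as written the Sn⁴⁺/Sn²⁺ couple is reduced (cathode) and Cr³⁺/Cr is oxidized (anode), so E°cell = E°(Sn⁴⁺/Sn²⁺) − E°(Cr³⁺/Cr).
E°(Cr³⁺/Cr) = E°(cathode) − E°cell = +0.16 − (+0.89) = −0.73 V.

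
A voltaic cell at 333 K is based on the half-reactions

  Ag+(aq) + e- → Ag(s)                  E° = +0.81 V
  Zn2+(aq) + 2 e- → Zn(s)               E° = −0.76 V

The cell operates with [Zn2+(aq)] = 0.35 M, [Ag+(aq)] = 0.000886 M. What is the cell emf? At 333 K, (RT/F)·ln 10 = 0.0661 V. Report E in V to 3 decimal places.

The Ag⁺/Ag couple has the more positive E°, so it is the cathode; Zn²⁺/Zn is the anode.
The standard potential is +0.81 − (−0.76) = +1.57 V and the balanced reaction transfers n = 2 electrons.
Balancing gives 2 Ag+(aq) + Zn(s) → 2 Ag(s) + Zn2+(aq); hence Q = [Zn2+(aq)] / [Ag+(aq)]^2 = 4.46×10^5 (log Q = 5.649).
By the Nernst equation, E = +1.57 − (0.0661/2)·(5.649) = +1.383 V.

+1.383 V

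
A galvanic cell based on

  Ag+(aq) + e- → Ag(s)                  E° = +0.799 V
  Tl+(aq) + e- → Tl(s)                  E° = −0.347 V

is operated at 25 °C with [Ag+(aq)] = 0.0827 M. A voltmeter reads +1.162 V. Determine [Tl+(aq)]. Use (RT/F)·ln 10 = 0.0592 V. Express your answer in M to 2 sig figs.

Ag⁺/Ag is the cathode (higher E°); E°cell = +0.799 − (−0.347) = +1.146 V with n = 1.
Rearranging E = E° − (0.0592/n)·log Q gives log Q = 1(+1.146 − (+1.162))/0.0592 = −0.270.
Balancing electrons gives Ag+(aq) + Tl(s) → Ag(s) + Tl+(aq); thus Q = [Tl+(aq)] / [Ag+(aq)].
Substituting the known concentrations and solving, log [Tl+(aq)] = −1.352 and [Tl+(aq)] = 0.044 M.

0.044 M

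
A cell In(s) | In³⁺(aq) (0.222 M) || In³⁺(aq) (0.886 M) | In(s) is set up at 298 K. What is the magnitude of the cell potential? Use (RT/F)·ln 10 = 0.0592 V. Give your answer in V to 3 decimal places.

0.012 V

For a concentration cell E°cell = 0, since both electrodes use the same couple.
The compartment with the higher In³⁺(aq) concentration (0.886 M) acts as the cathode; ions are reduced there and produced at the dilute (0.222 M) anode.
With n = 3, Ecell = −(0.0592/3)·log([dilute]/[conc]) = −(0.0592/3)·log(0.222/0.886) = +0.012 V.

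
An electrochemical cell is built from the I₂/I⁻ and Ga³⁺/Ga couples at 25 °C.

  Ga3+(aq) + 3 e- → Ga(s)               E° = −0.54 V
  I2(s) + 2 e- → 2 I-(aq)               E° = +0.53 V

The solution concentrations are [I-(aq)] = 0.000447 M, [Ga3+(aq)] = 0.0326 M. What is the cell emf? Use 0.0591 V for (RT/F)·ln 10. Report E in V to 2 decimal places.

+1.30 V

Since E°(I₂/I⁻) > E°(Ga³⁺/Ga), I₂/I⁻ serves as the cathode.
E°cell = E°cat − E°an = +0.53 − (−0.54) = +1.07 V; n = 6.
Balancing gives 3 I2(s) + 2 Ga(s) → 6 I-(aq) + 2 Ga3+(aq); hence Q = [I-(aq)]^6·[Ga3+(aq)]^2 = 8.48×10^−24 (log Q = −23.072).
E = E° − (0.0591/n)·log Q = +1.07 − (0.0591/6)(−23.072) = +1.30 V.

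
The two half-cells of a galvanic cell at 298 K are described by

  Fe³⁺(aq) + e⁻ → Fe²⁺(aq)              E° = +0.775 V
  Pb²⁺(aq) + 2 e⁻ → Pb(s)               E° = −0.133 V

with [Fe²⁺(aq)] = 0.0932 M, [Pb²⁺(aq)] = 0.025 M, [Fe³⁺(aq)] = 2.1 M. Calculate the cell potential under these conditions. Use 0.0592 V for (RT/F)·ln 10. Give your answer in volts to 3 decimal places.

Since E°(Fe³⁺/Fe²⁺) > E°(Pb²⁺/Pb), Fe³⁺/Fe²⁺ serves as the cathode.
The standard potential is +0.775 − (−0.133) = +0.908 V and the balanced reaction transfers n = 2 electrons.
Balancing gives 2 Fe³⁺(aq) + Pb(s) → 2 Fe²⁺(aq) + Pb²⁺(aq); hence Q = ([Fe²⁺(aq)]^2·[Pb²⁺(aq)]) / [Fe³⁺(aq)]^2 = 4.92×10^−5 (log Q = −4.308).
By the Nernst equation, E = +0.908 − (0.0592/2)·(−4.308) = +1.036 V.

+1.036 V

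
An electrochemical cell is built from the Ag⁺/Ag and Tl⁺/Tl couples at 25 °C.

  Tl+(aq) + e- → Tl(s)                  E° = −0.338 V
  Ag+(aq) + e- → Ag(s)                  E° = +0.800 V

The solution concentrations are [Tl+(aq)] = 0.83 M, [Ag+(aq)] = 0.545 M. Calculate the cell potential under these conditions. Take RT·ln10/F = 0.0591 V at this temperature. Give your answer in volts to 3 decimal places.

Since E°(Ag⁺/Ag) > E°(Tl⁺/Tl), Ag⁺/Ag serves as the cathode.
E°cell = +0.800 − (−0.338) = +1.138 V, with n = 1 electron transferred.
Balancing gives Ag+(aq) + Tl(s) → Ag(s) + Tl+(aq); hence Q = [Tl+(aq)] / [Ag+(aq)] = 1.52 (log Q = 0.183).
Applying E = E° − (RT ln10/nF)·log Q gives +1.138 − (0.0591/1)(0.183) = +1.127 V.

+1.127 V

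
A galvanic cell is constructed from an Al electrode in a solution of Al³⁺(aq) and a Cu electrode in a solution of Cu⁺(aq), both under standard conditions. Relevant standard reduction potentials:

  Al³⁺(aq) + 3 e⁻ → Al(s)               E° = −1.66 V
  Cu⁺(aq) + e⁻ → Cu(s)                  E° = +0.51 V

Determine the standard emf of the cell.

The Cu⁺/Cu couple has the higher E°, so Cu ion is reduced (cathode) and Al is oxidized (anode).
E°cell = E°(cathode) − E°(anode) = +0.51 − (−1.66) = +2.17 V.

+2.17 V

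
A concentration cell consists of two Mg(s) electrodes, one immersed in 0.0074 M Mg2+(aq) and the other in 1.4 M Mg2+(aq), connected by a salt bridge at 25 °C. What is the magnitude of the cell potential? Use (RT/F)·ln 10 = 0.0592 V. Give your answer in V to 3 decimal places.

0.067 V

For a concentration cell E°cell = 0, since both electrodes use the same couple.
The compartment with the higher Mg2+(aq) concentration (1.4 M) acts as the cathode; ions are reduced there and produced at the dilute (0.0074 M) anode.
With n = 2, Ecell = −(0.0592/2)·log([dilute]/[conc]) = −(0.0592/2)·log(0.0074/1.4) = +0.067 V.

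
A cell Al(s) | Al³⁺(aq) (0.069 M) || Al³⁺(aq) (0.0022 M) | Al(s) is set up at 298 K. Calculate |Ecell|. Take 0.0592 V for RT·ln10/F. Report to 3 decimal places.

For a concentration cell E°cell = 0, since both electrodes use the same couple.
The compartment with the higher Al³⁺(aq) concentration (0.069 M) acts as the cathode; ions are reduced there and produced at the dilute (0.0022 M) anode.
With n = 3, Ecell = −(0.0592/3)·log([dilute]/[conc]) = −(0.0592/3)·log(0.0022/0.069) = +0.030 V.

0.030 V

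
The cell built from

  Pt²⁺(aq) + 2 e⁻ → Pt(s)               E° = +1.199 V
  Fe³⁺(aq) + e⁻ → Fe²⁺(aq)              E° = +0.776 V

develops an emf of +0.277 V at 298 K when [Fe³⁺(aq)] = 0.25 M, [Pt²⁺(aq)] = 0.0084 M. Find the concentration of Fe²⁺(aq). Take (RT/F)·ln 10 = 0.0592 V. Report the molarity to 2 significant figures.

0.0093 M

The Pt²⁺/Pt couple has the larger reduction potential, so it is the cathode: E°cell = +1.199 − (+0.776) = +0.423 V and n = 2.
From the Nernst equation, log Q = n(E° − E)/0.0592 = 2·(+0.423 − (+0.277))/0.0592 = 4.932.
Balancing electrons gives Pt²⁺(aq) + 2 Fe²⁺(aq) → Pt(s) + 2 Fe³⁺(aq); thus Q = [Fe³⁺(aq)]^2 / ([Pt²⁺(aq)]·[Fe²⁺(aq)]^2).
Substituting the known concentrations and solving, log [Fe²⁺(aq)] = −2.030 and [Fe²⁺(aq)] = 0.0093 M.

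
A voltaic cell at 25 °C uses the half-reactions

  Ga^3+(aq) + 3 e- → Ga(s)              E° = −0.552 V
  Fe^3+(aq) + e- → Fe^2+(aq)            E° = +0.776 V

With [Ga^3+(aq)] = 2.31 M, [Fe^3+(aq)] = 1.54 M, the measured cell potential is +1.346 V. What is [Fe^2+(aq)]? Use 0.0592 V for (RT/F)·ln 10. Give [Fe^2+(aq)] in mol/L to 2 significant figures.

0.58 M

With Fe³⁺/Fe²⁺ at the cathode and Ga³⁺/Ga at the anode, E°cell = +0.776 − (−0.552) = +1.328 V (n = 3).
Since E = E° − (0.0592/n)·log Q, log Q = n(E° − E)/0.0592 = −0.912.
Balancing electrons gives 3 Fe^3+(aq) + Ga(s) → 3 Fe^2+(aq) + Ga^3+(aq); thus Q = ([Fe^2+(aq)]^3·[Ga^3+(aq)]) / [Fe^3+(aq)]^3.
Substituting the known concentrations and solving, log [Fe^2+(aq)] = −0.238 and [Fe^2+(aq)] = 0.58 M.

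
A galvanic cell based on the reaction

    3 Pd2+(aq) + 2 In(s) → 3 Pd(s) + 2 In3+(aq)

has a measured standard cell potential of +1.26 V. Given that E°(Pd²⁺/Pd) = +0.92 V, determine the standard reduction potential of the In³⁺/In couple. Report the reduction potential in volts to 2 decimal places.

In the reaction as written the Pd²⁺/Pd couple is reduced (cathode) and In³⁺/In is oxidized (anode), so E°cell = E°(Pd²⁺/Pd) − E°(In³⁺/In).
E°(In³⁺/In) = E°(cathode) − E°cell = +0.92 − (+1.26) = −0.34 V.

−0.34 V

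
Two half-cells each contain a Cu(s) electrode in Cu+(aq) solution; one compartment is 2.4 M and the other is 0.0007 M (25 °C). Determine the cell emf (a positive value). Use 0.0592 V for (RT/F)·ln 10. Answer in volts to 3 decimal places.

For a concentration cell E°cell = 0, since both electrodes use the same couple.
The compartment with the higher Cu+(aq) concentration (2.4 M) acts as the cathode; ions are reduced there and produced at the dilute (0.0007 M) anode.
With n = 1, Ecell = −(0.0592/1)·log([dilute]/[conc]) = −(0.0592/1)·log(0.0007/2.4) = +0.209 V.

0.209 V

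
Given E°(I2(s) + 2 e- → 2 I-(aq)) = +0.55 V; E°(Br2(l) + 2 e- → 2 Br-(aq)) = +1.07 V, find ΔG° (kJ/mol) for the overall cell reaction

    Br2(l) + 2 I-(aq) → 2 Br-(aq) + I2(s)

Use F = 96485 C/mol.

−100 kJ/mol

In the reaction as written Br2(l) is reduced, so the Br₂/Br⁻ couple is the cathode and I₂/I⁻ is the anode.
E°cell = +1.07 − (+0.55) = +0.52 V; balancing electrons gives n = 2.
ΔG° = −nFE°cell = −(2)(96485)(+0.52) J/mol = −100 kJ/mol.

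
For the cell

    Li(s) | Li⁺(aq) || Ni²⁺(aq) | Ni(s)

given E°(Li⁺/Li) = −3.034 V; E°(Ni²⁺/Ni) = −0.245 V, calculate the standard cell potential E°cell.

+2.789 V

By convention the left-hand electrode in cell notation is the anode (oxidation) and the right-hand electrode is the cathode (reduction).
E°cell = E°(right) − E°(left) = −0.245 − (−3.034) = +2.789 V.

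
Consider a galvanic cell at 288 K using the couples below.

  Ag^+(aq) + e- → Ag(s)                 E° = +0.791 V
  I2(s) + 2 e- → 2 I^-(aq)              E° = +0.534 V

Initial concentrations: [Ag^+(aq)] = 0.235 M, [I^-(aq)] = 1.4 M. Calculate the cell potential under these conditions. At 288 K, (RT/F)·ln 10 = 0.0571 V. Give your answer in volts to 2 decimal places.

+0.23 V

Since E°(Ag⁺/Ag) > E°(I₂/I⁻), Ag⁺/Ag serves as the cathode.
E°cell = E°cat − E°an = +0.791 − (+0.534) = +0.257 V; n = 2.
The balanced reaction is 2 Ag^+(aq) + 2 I^-(aq) → 2 Ag(s) + I2(s), so Q = 1 / ([Ag^+(aq)]^2·[I^-(aq)]^2) = 9.24 and log Q = 0.966.
Applying E = E° − (RT ln10/nF)·log Q gives +0.257 − (0.0571/2)(0.966) = +0.23 V.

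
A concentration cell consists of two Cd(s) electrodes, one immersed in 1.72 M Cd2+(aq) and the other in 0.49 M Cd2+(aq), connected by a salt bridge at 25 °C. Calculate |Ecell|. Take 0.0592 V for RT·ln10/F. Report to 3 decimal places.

0.016 V

For a concentration cell E°cell = 0, since both electrodes use the same couple.
The compartment with the higher Cd2+(aq) concentration (1.72 M) acts as the cathode; ions are reduced there and produced at the dilute (0.49 M) anode.
With n = 2, Ecell = −(0.0592/2)·log([dilute]/[conc]) = −(0.0592/2)·log(0.49/1.72) = +0.016 V.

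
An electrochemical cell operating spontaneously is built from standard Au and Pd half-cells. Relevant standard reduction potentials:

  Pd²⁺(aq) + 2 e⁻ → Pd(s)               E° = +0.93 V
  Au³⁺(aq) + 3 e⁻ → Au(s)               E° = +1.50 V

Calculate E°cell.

The Au³⁺/Au couple has the higher E°, so Au ion is reduced (cathode) and Pd is oxidized (anode).
E°cell = E°(cathode) − E°(anode) = +1.50 − (+0.93) = +0.57 V.

+0.57 V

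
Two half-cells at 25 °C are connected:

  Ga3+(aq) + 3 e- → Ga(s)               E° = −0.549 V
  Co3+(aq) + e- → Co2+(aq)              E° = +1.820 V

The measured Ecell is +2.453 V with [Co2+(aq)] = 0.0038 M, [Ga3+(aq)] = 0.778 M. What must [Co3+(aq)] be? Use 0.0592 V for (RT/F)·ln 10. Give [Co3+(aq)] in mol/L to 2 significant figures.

With Co³⁺/Co²⁺ at the cathode and Ga³⁺/Ga at the anode, E°cell = +1.820 − (−0.549) = +2.369 V (n = 3).
From the Nernst equation, log Q = n(E° − E)/0.0592 = 3·(+2.369 − (+2.453))/0.0592 = −4.257.
The balanced reaction is 3 Co3+(aq) + Ga(s) → 3 Co2+(aq) + Ga3+(aq), so Q = ([Co2+(aq)]^3·[Ga3+(aq)]) / [Co3+(aq)]^3.
Isolating [Co3+(aq)] in Q = 10^{−4.257} yields log [Co3+(aq)] = −1.038, i.e. 0.092 M.

0.092 M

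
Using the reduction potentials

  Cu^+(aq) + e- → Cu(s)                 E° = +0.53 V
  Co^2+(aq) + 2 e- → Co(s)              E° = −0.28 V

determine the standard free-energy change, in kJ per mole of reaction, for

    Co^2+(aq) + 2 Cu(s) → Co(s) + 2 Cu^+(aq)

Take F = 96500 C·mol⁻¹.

In the reaction as written Co^2+(aq) is reduced, so the Co²⁺/Co couple is the cathode and Cu⁺/Cu is the anode.
E°cell = −0.28 − (+0.53) = −0.81 V; balancing electrons gives n = 2.
ΔG° = −nFE°cell = −(2)(96500)(−0.81) J/mol = +156 kJ/mol.

+156 kJ/mol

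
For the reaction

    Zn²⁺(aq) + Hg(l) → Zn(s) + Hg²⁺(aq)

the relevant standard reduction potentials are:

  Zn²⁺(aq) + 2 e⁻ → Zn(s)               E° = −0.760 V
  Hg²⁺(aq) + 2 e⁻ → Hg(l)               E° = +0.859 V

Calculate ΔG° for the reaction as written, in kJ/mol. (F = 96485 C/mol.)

+312 kJ/mol

In the reaction as written Zn²⁺(aq) is reduced, so the Zn²⁺/Zn couple is the cathode and Hg²⁺/Hg is the anode.
E°cell = −0.760 − (+0.859) = −1.619 V; balancing electrons gives n = 2.
ΔG° = −nFE°cell = −(2)(96485)(−1.619) J/mol = +312 kJ/mol.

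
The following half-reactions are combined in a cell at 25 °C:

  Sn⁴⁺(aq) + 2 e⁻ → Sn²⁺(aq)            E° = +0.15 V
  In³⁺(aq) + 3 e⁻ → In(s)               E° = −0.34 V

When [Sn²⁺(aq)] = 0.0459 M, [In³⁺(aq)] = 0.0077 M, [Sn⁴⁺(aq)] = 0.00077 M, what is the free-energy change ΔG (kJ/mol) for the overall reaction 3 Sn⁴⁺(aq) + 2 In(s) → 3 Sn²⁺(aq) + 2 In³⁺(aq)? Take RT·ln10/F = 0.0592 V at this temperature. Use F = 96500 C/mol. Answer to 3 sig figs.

−277 kJ/mol

E°cell = +0.15 − (−0.34) = +0.49 V; the balanced reaction transfers n = 6 electrons.
The reaction quotient is ([Sn²⁺(aq)]^3·[In³⁺(aq)]^2) / [Sn⁴⁺(aq)]^3 = 12.6; by Nernst, E = +0.49 − (0.0592/6)(1.099) = +0.4792 V.
Then ΔG = −nFE = −6 × 96500 × +0.4792 J/mol = −277 kJ/mol.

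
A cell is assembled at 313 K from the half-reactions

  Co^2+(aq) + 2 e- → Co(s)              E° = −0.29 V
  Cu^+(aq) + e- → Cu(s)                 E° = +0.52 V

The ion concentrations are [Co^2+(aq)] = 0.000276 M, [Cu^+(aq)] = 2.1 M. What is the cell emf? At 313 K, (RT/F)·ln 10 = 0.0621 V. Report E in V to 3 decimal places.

Since E°(Cu⁺/Cu) > E°(Co²⁺/Co), Cu⁺/Cu serves as the cathode.
E°cell = +0.52 − (−0.29) = +0.81 V, with n = 2 electrons transferred.
The balanced reaction is 2 Cu^+(aq) + Co(s) → 2 Cu(s) + Co^2+(aq), so Q = [Co^2+(aq)] / [Cu^+(aq)]^2 = 6.26×10^−5 and log Q = −4.204.
E = E° − (0.0621/n)·log Q = +0.81 − (0.0621/2)(−4.204) = +0.941 V.

+0.941 V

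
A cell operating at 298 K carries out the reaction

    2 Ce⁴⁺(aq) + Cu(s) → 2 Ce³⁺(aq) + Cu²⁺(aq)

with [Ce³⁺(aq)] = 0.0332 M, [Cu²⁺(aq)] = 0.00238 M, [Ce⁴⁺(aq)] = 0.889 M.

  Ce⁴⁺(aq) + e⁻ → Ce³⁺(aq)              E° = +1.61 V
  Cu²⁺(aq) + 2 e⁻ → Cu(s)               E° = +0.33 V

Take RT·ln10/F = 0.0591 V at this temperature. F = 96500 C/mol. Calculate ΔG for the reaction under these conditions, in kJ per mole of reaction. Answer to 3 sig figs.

E°cell = +1.61 − (+0.33) = +1.28 V; the balanced reaction transfers n = 2 electrons.
Q = ([Ce³⁺(aq)]^2·[Cu²⁺(aq)]) / [Ce⁴⁺(aq)]^2 = 3.32×10^−6, so log Q = −5.479 and E = +1.28 − (0.0591/2)(−5.479) = +1.4419 V.
Then ΔG = −nFE = −2 × 96500 × +1.4419 J/mol = −278 kJ/mol.

−278 kJ/mol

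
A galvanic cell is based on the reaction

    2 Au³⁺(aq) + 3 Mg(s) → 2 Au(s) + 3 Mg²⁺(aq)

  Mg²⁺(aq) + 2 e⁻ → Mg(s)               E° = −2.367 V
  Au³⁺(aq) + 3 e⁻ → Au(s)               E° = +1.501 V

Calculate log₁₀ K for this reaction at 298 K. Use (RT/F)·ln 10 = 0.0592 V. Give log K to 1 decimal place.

log K = 392.0

The Au³⁺/Au couple is reduced (cathode); E°cell = +1.501 − (−2.367) = +3.868 V with n = 6.
At equilibrium E = 0, so log K = nE°cell / 0.0592 = (6)(+3.868) / 0.0592 = 392.0.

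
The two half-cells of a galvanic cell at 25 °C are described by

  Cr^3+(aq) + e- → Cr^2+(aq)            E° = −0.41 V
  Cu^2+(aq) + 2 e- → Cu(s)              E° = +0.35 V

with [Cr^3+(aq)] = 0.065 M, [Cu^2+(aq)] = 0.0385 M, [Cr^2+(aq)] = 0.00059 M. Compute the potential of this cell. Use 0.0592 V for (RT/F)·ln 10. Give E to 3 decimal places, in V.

Cu²⁺/Cu is reduced (cathode, E° = +0.35 V) and Cr³⁺/Cr²⁺ is oxidized (anode).
E°cell = E°cat − E°an = +0.35 − (−0.41) = +0.76 V; n = 2.
Balancing gives Cu^2+(aq) + 2 Cr^2+(aq) → Cu(s) + 2 Cr^3+(aq); hence Q = [Cr^3+(aq)]^2 / ([Cu^2+(aq)]·[Cr^2+(aq)]^2) = 3.15×10^5 (log Q = 5.499).
By the Nernst equation, E = +0.76 − (0.0592/2)·(5.499) = +0.597 V.

+0.597 V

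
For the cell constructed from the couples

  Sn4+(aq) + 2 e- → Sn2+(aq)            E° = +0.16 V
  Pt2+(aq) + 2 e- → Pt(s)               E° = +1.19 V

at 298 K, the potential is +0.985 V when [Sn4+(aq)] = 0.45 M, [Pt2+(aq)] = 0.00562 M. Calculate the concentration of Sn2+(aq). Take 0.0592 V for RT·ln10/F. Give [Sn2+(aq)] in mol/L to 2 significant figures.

2.4 M

With Pt²⁺/Pt at the cathode and Sn⁴⁺/Sn²⁺ at the anode, E°cell = +1.19 − (+0.16) = +1.03 V (n = 2).
Rearranging E = E° − (0.0592/n)·log Q gives log Q = 2(+1.03 − (+0.985))/0.0592 = 1.520.
For Pt2+(aq) + Sn2+(aq) → Pt(s) + Sn4+(aq), the reaction quotient is Q = [Sn4+(aq)] / ([Pt2+(aq)]·[Sn2+(aq)]).
Isolating [Sn2+(aq)] in Q = 10^{1.520} yields log [Sn2+(aq)] = 0.383, i.e. 2.4 M.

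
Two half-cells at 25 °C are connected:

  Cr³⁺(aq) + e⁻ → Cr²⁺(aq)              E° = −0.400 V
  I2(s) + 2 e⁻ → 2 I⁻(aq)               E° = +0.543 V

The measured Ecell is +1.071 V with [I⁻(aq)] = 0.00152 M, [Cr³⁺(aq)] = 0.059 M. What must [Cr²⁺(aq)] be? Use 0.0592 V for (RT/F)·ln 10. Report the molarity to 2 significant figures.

I₂/I⁻ is the cathode (higher E°); E°cell = +0.543 − (−0.400) = +0.943 V with n = 2.
From the Nernst equation, log Q = n(E° − E)/0.0592 = 2·(+0.943 − (+1.071))/0.0592 = −4.324.
Balancing electrons gives I2(s) + 2 Cr²⁺(aq) → 2 I⁻(aq) + 2 Cr³⁺(aq); thus Q = ([I⁻(aq)]^2·[Cr³⁺(aq)]^2) / [Cr²⁺(aq)]^2.
Substituting the known concentrations and solving, log [Cr²⁺(aq)] = −1.885 and [Cr²⁺(aq)] = 0.013 M.

0.013 M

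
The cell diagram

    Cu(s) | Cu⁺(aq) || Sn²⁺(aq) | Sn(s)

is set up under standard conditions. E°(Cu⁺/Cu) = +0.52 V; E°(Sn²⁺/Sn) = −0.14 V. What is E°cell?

By convention the left-hand electrode in cell notation is the anode (oxidation) and the right-hand electrode is the cathode (reduction).
E°cell = E°(right) − E°(left) = −0.14 − (+0.52) = −0.66 V.
The negative sign shows that, as written, the cell would require an external voltage to drive the reaction.

−0.66 V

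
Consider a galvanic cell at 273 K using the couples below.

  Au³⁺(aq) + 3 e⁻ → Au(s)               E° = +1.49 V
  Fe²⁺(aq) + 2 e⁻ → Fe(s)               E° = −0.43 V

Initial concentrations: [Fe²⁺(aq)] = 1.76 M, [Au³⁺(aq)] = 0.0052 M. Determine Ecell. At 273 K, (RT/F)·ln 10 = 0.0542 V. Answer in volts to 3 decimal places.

Au³⁺/Au is reduced (cathode, E° = +1.49 V) and Fe²⁺/Fe is oxidized (anode).
The standard potential is +1.49 − (−0.43) = +1.92 V and the balanced reaction transfers n = 6 electrons.
For the overall reaction 2 Au³⁺(aq) + 3 Fe(s) → 2 Au(s) + 3 Fe²⁺(aq), Q = [Fe²⁺(aq)]^3 / [Au³⁺(aq)]^2 = 2.02×10^5, giving log Q = 5.305.
By the Nernst equation, E = +1.92 − (0.0542/6)·(5.305) = +1.872 V.

+1.872 V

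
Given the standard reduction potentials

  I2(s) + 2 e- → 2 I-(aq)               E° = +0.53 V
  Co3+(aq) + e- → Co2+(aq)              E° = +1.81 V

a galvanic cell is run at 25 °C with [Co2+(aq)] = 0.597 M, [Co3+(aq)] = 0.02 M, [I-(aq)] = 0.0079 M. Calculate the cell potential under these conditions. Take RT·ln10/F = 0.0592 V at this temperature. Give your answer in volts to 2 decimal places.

+1.07 V

Since E°(Co³⁺/Co²⁺) > E°(I₂/I⁻), Co³⁺/Co²⁺ serves as the cathode.
E°cell = +1.81 − (+0.53) = +1.28 V, with n = 2 electrons transferred.
Balancing gives 2 Co3+(aq) + 2 I-(aq) → 2 Co2+(aq) + I2(s); hence Q = [Co2+(aq)]^2 / ([Co3+(aq)]^2·[I-(aq)]^2) = 1.43×10^7 (log Q = 7.155).
E = E° − (0.0592/n)·log Q = +1.28 − (0.0592/2)(7.155) = +1.07 V.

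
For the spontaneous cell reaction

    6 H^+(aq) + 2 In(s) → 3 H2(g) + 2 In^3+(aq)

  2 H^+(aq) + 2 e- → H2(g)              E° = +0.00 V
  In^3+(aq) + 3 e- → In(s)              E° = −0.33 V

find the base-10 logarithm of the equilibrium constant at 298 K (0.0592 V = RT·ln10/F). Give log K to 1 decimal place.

log K = 33.4

The 2H⁺/H₂ couple is reduced (cathode); E°cell = +0.00 − (−0.33) = +0.33 V with n = 6.
At equilibrium E = 0, so log K = nE°cell / 0.0592 = (6)(+0.33) / 0.0592 = 33.4.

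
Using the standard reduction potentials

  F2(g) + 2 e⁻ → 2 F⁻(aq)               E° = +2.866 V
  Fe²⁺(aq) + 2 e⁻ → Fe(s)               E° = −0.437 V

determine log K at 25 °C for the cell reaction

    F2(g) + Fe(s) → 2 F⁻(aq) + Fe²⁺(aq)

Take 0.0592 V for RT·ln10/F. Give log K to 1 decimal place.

log K = 111.6

The F₂/F⁻ couple is reduced (cathode); E°cell = +2.866 − (−0.437) = +3.303 V with n = 2.
At equilibrium E = 0, so log K = nE°cell / 0.0592 = (2)(+3.303) / 0.0592 = 111.6.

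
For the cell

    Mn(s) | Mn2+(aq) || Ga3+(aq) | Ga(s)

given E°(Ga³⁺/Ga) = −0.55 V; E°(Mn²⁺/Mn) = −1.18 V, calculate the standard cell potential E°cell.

+0.63 V

By convention the left-hand electrode in cell notation is the anode (oxidation) and the right-hand electrode is the cathode (reduction).
E°cell = E°(right) − E°(left) = −0.55 − (−1.18) = +0.63 V.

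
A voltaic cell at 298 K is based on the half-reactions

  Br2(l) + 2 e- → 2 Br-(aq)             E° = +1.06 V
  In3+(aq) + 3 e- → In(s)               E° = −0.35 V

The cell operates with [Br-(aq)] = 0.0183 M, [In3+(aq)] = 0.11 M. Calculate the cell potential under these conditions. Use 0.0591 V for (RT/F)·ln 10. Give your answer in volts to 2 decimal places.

Br₂/Br⁻ is reduced (cathode, E° = +1.06 V) and In³⁺/In is oxidized (anode).
The standard potential is +1.06 − (−0.35) = +1.41 V and the balanced reaction transfers n = 6 electrons.
Balancing gives 3 Br2(l) + 2 In(s) → 6 Br-(aq) + 2 In3+(aq); hence Q = [Br-(aq)]^6·[In3+(aq)]^2 = 4.54×10^−13 (log Q = −12.343).
E = E° − (0.0591/n)·log Q = +1.41 − (0.0591/6)(−12.343) = +1.53 V.

+1.53 V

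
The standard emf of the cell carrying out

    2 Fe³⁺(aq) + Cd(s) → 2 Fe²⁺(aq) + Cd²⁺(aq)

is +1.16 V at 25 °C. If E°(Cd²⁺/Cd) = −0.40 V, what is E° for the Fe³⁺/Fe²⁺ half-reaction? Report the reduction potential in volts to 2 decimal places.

In the reaction as written the Fe³⁺/Fe²⁺ couple is reduced (cathode) and Cd²⁺/Cd is oxidized (anode), so E°cell = E°(Fe³⁺/Fe²⁺) − E°(Cd²⁺/Cd).
E°(Fe³⁺/Fe²⁺) = E°cell + E°(anode) = +1.16 + (−0.40) = +0.76 V.

+0.76 V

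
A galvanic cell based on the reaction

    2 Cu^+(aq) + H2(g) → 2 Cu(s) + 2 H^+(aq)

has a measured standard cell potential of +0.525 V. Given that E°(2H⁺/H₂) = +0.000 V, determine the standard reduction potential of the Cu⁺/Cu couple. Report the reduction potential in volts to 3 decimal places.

+0.525 V

In the reaction as written the Cu⁺/Cu couple is reduced (cathode) and 2H⁺/H₂ is oxidized (anode), so E°cell = E°(Cu⁺/Cu) − E°(2H⁺/H₂).
E°(Cu⁺/Cu) = E°cell + E°(anode) = +0.525 + (+0.000) = +0.525 V.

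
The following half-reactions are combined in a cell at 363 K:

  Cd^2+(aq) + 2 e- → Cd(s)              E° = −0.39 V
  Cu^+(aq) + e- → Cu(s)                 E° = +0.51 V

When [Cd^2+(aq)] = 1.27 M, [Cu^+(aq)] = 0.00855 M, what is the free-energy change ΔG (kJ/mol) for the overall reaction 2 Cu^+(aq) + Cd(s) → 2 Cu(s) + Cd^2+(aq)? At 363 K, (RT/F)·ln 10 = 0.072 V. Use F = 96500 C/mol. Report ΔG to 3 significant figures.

With Cu⁺/Cu reduced at the cathode, E°cell = +0.51 − (−0.39) = +0.90 V and n = 2.
Here Q = [Cd^2+(aq)] / [Cu^+(aq)]^2 = 1.74×10^4 (log Q = 4.240), giving E = +0.90 − (0.072/2)·(4.240) = +0.7474 V.
Finally ΔG = −nFE = −(2)(96500 C/mol)(+0.7474 V) = −144 kJ/mol.

−144 kJ/mol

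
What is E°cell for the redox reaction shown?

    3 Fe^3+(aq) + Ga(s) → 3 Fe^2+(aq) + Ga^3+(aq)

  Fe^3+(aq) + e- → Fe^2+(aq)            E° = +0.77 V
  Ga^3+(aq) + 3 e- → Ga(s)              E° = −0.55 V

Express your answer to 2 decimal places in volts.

+1.32 V

In the reaction as written, Fe^3+(aq) is reduced (cathode) and Ga^3+(aq) is produced by oxidation at the anode.
E°cell = E°(cathode) − E°(anode) = +0.77 − (−0.55) = +1.32 V.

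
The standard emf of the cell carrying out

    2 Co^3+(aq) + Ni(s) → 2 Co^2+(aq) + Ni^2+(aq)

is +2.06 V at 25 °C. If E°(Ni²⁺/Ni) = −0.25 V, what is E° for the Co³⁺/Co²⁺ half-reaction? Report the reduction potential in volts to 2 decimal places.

In the reaction as written the Co³⁺/Co²⁺ couple is reduced (cathode) and Ni²⁺/Ni is oxidized (anode), so E°cell = E°(Co³⁺/Co²⁺) − E°(Ni²⁺/Ni).
E°(Co³⁺/Co²⁺) = E°cell + E°(anode) = +2.06 + (−0.25) = +1.81 V.

+1.81 V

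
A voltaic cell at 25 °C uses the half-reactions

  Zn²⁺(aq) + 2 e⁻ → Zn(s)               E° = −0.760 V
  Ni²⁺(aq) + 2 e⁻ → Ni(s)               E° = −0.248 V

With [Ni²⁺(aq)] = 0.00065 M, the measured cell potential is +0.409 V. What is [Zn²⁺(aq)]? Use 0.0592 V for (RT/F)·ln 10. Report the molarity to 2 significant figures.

Ni²⁺/Ni is the cathode (higher E°); E°cell = −0.248 − (−0.760) = +0.512 V with n = 2.
Since E = E° − (0.0592/n)·log Q, log Q = n(E° − E)/0.0592 = 3.480.
The balanced reaction is Ni²⁺(aq) + Zn(s) → Ni(s) + Zn²⁺(aq), so Q = [Zn²⁺(aq)] / [Ni²⁺(aq)].
Substituting the known concentrations and solving, log [Zn²⁺(aq)] = 0.293 and [Zn²⁺(aq)] = 2.0 M.

2.0 M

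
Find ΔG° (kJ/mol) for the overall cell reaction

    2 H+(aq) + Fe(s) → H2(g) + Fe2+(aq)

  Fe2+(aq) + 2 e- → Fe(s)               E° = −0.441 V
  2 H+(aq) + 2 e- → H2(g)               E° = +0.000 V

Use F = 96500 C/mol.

In the reaction as written H+(aq) is reduced, so the 2H⁺/H₂ couple is the cathode and Fe²⁺/Fe is the anode.
E°cell = +0.000 − (−0.441) = +0.441 V; balancing electrons gives n = 2.
ΔG° = −nFE°cell = −(2)(96500)(+0.441) J/mol = −85.1 kJ/mol.

−85.1 kJ/mol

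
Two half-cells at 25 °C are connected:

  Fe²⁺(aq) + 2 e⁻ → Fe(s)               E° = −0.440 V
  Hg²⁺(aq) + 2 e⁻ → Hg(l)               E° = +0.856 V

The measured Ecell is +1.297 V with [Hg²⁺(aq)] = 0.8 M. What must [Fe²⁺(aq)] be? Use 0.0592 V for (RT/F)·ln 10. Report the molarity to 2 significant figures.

0.74 M

Hg²⁺/Hg is the cathode (higher E°); E°cell = +0.856 − (−0.440) = +1.296 V with n = 2.
Rearranging E = E° − (0.0592/n)·log Q gives log Q = 2(+1.296 − (+1.297))/0.0592 = −0.034.
The balanced reaction is Hg²⁺(aq) + Fe(s) → Hg(l) + Fe²⁺(aq), so Q = [Fe²⁺(aq)] / [Hg²⁺(aq)].
Substituting the known concentrations and solving, log [Fe²⁺(aq)] = −0.131 and [Fe²⁺(aq)] = 0.74 M.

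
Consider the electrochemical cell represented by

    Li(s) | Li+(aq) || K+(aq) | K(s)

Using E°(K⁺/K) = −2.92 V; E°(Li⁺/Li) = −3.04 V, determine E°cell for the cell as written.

By convention the left-hand electrode in cell notation is the anode (oxidation) and the right-hand electrode is the cathode (reduction).
E°cell = E°(right) − E°(left) = −2.92 − (−3.04) = +0.12 V.

+0.12 V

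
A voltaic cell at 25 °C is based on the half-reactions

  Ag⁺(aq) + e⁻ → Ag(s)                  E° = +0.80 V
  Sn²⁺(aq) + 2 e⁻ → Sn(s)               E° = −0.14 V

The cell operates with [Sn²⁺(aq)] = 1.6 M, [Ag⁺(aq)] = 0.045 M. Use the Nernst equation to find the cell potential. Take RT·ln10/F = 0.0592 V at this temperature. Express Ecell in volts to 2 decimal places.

+0.85 V

Since E°(Ag⁺/Ag) > E°(Sn²⁺/Sn), Ag⁺/Ag serves as the cathode.
E°cell = E°cat − E°an = +0.80 − (−0.14) = +0.94 V; n = 2.
For the overall reaction 2 Ag⁺(aq) + Sn(s) → 2 Ag(s) + Sn²⁺(aq), Q = [Sn²⁺(aq)] / [Ag⁺(aq)]^2 = 790, giving log Q = 2.898.
Applying E = E° − (RT ln10/nF)·log Q gives +0.94 − (0.0592/2)(2.898) = +0.85 V.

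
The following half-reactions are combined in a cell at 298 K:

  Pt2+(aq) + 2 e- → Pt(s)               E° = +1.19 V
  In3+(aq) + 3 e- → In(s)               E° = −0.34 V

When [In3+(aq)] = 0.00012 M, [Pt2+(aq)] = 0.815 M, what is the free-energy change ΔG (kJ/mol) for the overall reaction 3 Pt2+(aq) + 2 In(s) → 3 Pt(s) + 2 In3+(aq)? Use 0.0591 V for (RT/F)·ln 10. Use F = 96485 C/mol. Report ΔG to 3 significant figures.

E°cell = +1.19 − (−0.34) = +1.53 V; the balanced reaction transfers n = 6 electrons.
Here Q = [In3+(aq)]^2 / [Pt2+(aq)]^3 = 2.66×10^−8 (log Q = −7.575), giving E = +1.53 − (0.0591/6)·(−7.575) = +1.6046 V.
Finally ΔG = −nFE = −(6)(96485 C/mol)(+1.6046 V) = −929 kJ/mol.

−929 kJ/mol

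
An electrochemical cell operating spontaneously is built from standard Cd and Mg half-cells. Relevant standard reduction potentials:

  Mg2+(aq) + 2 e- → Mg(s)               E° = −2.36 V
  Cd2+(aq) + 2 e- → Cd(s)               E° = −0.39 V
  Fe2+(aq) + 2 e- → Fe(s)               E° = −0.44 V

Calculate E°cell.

Of the two couples in this cell, the one with the more positive reduction potential is reduced at the cathode: here that is Cd²⁺/Cd (−0.39 V); Mg²⁺/Mg (−2.36 V) is the anode.
E°cell = E°(cathode) − E°(anode) = −0.39 − (−2.36) = +1.97 V.

+1.97 V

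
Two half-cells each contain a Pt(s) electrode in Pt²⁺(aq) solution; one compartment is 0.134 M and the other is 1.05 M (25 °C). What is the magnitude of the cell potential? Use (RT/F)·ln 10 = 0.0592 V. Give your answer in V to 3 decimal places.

0.026 V

For a concentration cell E°cell = 0, since both electrodes use the same couple.
The compartment with the higher Pt²⁺(aq) concentration (1.05 M) acts as the cathode; ions are reduced there and produced at the dilute (0.134 M) anode.
With n = 2, Ecell = −(0.0592/2)·log([dilute]/[conc]) = −(0.0592/2)·log(0.134/1.05) = +0.026 V.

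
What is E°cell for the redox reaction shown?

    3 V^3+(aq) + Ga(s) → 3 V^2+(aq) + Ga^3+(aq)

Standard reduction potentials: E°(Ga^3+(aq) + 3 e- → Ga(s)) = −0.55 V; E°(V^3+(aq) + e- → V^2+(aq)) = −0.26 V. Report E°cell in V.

In the reaction as written, V^3+(aq) is reduced (cathode) and Ga^3+(aq) is produced by oxidation at the anode.
E°cell = E°(cathode) − E°(anode) = −0.26 − (−0.55) = +0.29 V.

+0.29 V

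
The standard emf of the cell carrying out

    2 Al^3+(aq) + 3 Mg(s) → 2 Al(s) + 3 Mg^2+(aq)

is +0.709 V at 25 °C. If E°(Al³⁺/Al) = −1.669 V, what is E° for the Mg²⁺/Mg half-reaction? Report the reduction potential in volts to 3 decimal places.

In the reaction as written the Al³⁺/Al couple is reduced (cathode) and Mg²⁺/Mg is oxidized (anode), so E°cell = E°(Al³⁺/Al) − E°(Mg²⁺/Mg).
E°(Mg²⁺/Mg) = E°(cathode) − E°cell = −1.669 − (+0.709) = −2.378 V.

−2.378 V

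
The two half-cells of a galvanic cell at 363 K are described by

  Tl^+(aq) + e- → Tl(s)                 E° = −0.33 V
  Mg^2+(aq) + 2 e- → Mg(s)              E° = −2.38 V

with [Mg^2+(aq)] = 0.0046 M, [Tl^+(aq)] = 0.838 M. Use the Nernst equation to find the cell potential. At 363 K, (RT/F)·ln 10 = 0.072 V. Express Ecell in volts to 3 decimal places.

+2.129 V

Since E°(Tl⁺/Tl) > E°(Mg²⁺/Mg), Tl⁺/Tl serves as the cathode.
The standard potential is −0.33 − (−2.38) = +2.05 V and the balanced reaction transfers n = 2 electrons.
The balanced reaction is 2 Tl^+(aq) + Mg(s) → 2 Tl(s) + Mg^2+(aq), so Q = [Mg^2+(aq)] / [Tl^+(aq)]^2 = 0.00655 and log Q = −2.184.
Applying E = E° − (RT ln10/nF)·log Q gives +2.05 − (0.072/2)(−2.184) = +2.129 V.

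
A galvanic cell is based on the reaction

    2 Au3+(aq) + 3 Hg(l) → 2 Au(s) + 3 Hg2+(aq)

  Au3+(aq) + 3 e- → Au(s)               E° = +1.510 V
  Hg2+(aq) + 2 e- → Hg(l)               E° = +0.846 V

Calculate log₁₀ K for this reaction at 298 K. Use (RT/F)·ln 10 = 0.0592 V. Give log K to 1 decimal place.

The Au³⁺/Au couple is reduced (cathode); E°cell = +1.510 − (+0.846) = +0.664 V with n = 6.
At equilibrium E = 0, so log K = nE°cell / 0.0592 = (6)(+0.664) / 0.0592 = 67.3.

log K = 67.3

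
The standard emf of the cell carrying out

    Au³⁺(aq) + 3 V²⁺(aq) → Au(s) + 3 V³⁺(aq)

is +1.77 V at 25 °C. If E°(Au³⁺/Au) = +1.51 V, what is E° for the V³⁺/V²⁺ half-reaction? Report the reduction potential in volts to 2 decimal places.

−0.26 V

In the reaction as written the Au³⁺/Au couple is reduced (cathode) and V³⁺/V²⁺ is oxidized (anode), so E°cell = E°(Au³⁺/Au) − E°(V³⁺/V²⁺).
E°(V³⁺/V²⁺) = E°(cathode) − E°cell = +1.51 − (+1.77) = −0.26 V.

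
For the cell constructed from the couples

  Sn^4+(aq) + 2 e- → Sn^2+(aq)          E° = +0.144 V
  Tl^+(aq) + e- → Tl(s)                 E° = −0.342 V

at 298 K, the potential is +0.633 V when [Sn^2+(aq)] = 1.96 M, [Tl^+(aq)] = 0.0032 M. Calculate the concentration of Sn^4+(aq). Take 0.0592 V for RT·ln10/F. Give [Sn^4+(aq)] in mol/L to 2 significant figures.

1.9 M

With Sn⁴⁺/Sn²⁺ at the cathode and Tl⁺/Tl at the anode, E°cell = +0.144 − (−0.342) = +0.486 V (n = 2).
Since E = E° − (0.0592/n)·log Q, log Q = n(E° − E)/0.0592 = −4.966.
For Sn^4+(aq) + 2 Tl(s) → Sn^2+(aq) + 2 Tl^+(aq), the reaction quotient is Q = ([Sn^2+(aq)]·[Tl^+(aq)]^2) / [Sn^4+(aq)].
Substituting the known concentrations and solving, log [Sn^4+(aq)] = 0.269 and [Sn^4+(aq)] = 1.9 M.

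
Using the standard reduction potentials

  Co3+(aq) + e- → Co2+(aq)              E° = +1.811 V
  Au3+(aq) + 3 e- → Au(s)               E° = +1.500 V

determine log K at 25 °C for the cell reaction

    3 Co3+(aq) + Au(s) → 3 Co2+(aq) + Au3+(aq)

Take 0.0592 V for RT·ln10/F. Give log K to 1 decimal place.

The Co³⁺/Co²⁺ couple is reduced (cathode); E°cell = +1.811 − (+1.500) = +0.311 V with n = 3.
At equilibrium E = 0, so log K = nE°cell / 0.0592 = (3)(+0.311) / 0.0592 = 15.8.

log K = 15.8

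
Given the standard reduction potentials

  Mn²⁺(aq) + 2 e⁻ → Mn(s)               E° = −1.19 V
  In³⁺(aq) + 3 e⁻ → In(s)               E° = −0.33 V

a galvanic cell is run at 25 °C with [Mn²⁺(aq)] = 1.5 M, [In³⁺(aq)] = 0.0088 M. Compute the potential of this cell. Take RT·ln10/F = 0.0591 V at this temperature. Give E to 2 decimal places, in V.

The In³⁺/In couple has the more positive E°, so it is the cathode; Mn²⁺/Mn is the anode.
E°cell = −0.33 − (−1.19) = +0.86 V, with n = 6 electrons transferred.
For the overall reaction 2 In³⁺(aq) + 3 Mn(s) → 2 In(s) + 3 Mn²⁺(aq), Q = [Mn²⁺(aq)]^3 / [In³⁺(aq)]^2 = 4.36×10^4, giving log Q = 4.639.
By the Nernst equation, E = +0.86 − (0.0591/6)·(4.639) = +0.81 V.

+0.81 V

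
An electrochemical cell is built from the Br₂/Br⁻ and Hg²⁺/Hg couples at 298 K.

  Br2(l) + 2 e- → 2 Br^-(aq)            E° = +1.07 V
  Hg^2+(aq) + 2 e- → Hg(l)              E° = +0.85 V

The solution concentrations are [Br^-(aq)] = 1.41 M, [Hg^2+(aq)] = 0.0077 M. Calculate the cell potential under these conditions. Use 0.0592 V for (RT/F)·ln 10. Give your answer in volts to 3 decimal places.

Br₂/Br⁻ is reduced (cathode, E° = +1.07 V) and Hg²⁺/Hg is oxidized (anode).
E°cell = E°cat − E°an = +1.07 − (+0.85) = +0.22 V; n = 2.
Balancing gives Br2(l) + Hg(l) → 2 Br^-(aq) + Hg^2+(aq); hence Q = [Br^-(aq)]^2·[Hg^2+(aq)] = 0.0153 (log Q = −1.815).
Applying E = E° − (RT ln10/nF)·log Q gives +0.22 − (0.0592/2)(−1.815) = +0.274 V.

+0.274 V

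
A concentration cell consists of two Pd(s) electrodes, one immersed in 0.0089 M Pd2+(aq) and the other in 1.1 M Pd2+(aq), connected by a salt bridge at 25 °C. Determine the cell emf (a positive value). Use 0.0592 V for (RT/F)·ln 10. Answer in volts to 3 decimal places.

For a concentration cell E°cell = 0, since both electrodes use the same couple.
The compartment with the higher Pd2+(aq) concentration (1.1 M) acts as the cathode; ions are reduced there and produced at the dilute (0.0089 M) anode.
With n = 2, Ecell = −(0.0592/2)·log([dilute]/[conc]) = −(0.0592/2)·log(0.0089/1.1) = +0.062 V.

0.062 V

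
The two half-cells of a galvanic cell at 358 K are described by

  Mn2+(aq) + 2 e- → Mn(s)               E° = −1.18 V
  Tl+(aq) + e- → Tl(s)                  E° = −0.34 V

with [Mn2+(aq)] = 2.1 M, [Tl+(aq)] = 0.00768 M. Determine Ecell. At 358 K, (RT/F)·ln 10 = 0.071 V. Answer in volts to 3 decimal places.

Since E°(Tl⁺/Tl) > E°(Mn²⁺/Mn), Tl⁺/Tl serves as the cathode.
E°cell = −0.34 − (−1.18) = +0.84 V, with n = 2 electrons transferred.
The balanced reaction is 2 Tl+(aq) + Mn(s) → 2 Tl(s) + Mn2+(aq), so Q = [Mn2+(aq)] / [Tl+(aq)]^2 = 3.56×10^4 and log Q = 4.551.
E = E° − (0.071/n)·log Q = +0.84 − (0.071/2)(4.551) = +0.678 V.

+0.678 V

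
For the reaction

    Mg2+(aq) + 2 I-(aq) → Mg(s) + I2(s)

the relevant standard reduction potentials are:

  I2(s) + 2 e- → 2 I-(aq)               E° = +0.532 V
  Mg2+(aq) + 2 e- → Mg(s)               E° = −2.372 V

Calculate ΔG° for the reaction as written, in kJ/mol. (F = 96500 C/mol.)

+560 kJ/mol

In the reaction as written Mg2+(aq) is reduced, so the Mg²⁺/Mg couple is the cathode and I₂/I⁻ is the anode.
E°cell = −2.372 − (+0.532) = −2.904 V; balancing electrons gives n = 2.
ΔG° = −nFE°cell = −(2)(96500)(−2.904) J/mol = +560 kJ/mol.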